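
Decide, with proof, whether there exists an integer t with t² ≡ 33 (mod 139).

No, no such integer exists.

139 is prime, so by Euler's criterion 33 is a square mod 139 iff 33^((139−1)/2) = 33^69 ≡ 1 (mod 139).
Repeated squaring mod 139: 33^2 = 1089 ≡ 116; 33^4 ≡ 116² = 13456 ≡ 112; 33^8 ≡ 112² = 12544 ≡ 34; 33^16 ≡ 34² = 1156 ≡ 44; 33^32 ≡ 44² = 1936 ≡ 129; 33^64 ≡ 129² = 16641 ≡ 100.
Since 69 = 64 + 4 + 1, 33^69 ≡ 100 · 112 · 33; multiplying out mod 139: 100·112 = 11200 ≡ 80, then 80·33 = 2640 ≡ 138. Thus 33^69 ≡ 138 ≡ −1 (mod 139).
By Euler's criterion 33 is a quadratic non-residue mod 139: no t satisfies t² ≡ 33 (mod 139).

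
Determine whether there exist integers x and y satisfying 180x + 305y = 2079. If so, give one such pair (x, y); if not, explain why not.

Any value of 180x + 305y is a multiple of gcd(180, 305) = 5.
But 2079 = 5·415 + 4, so 5 ∤ 2079.
So the equation is unsolvable over ℤ.

There are no such integers.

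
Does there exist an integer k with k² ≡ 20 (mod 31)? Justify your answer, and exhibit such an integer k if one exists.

Take k = 19. Then 19² = 361 = 11·31 + 20, so 19² ≡ 20 (mod 31).

k = 19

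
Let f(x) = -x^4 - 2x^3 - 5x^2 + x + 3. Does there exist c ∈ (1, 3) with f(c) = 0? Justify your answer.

The endpoint values f(1) = -4 and f(3) = -174 are both negative. Claim: f(x) < 0 for every x in (1, 3).
Shift to the endpoint 1: with x = 1 + u (0 < u < 2), one computes f(1 + u) = -u^4 - 6u^3 - 17u^2 - 19u - 4.
All 5 nonzero coefficients of this polynomial in u are negative; hence for u > 0 the value is a sum of negative terms (the constant -4 among them).
So f is strictly negative on (1, 3); no root exists in the interval.

f has no root in that interval.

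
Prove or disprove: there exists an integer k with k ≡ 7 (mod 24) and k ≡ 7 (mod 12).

k = 7

Here gcd(24, 12) = 12, and both 7 and 7 leave remainder 7 mod 12, so the system is consistent.
The smallest candidate k = 7 works directly: 7 ≡ 7 (mod 12).
Verify: 7 = 0·24 + 7 and 7 = 0·12 + 7. ✓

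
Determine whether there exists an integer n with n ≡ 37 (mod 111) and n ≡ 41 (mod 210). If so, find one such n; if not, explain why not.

No such integer exists.

gcd(111, 210) = 3. If n ≡ 37 (mod 111) and n ≡ 41 (mod 210), then n ≡ 37 (mod 3) and n ≡ 41 (mod 3).
These are incompatible: 37 − 41 = -4 is not divisible by 3.
So no integer satisfies both congruences.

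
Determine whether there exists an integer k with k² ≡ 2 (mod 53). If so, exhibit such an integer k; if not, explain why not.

53 is prime, so by Euler's criterion 2 is a square mod 53 iff 2^((53−1)/2) = 2^26 ≡ 1 (mod 53).
Repeated squaring mod 53: 2^2 = 4 ≡ 4; 2^4 ≡ 4² = 16 ≡ 16; 2^8 ≡ 16² = 256 ≡ 44; 2^16 ≡ 44² = 1936 ≡ 28.
Since 26 = 16 + 8 + 2, 2^26 ≡ 28 · 44 · 4; multiplying out mod 53: 28·44 = 1232 ≡ 13, then 13·4 = 52 ≡ 52. Thus 2^26 ≡ 52 ≡ −1 (mod 53).
The value −1 means 2 is a non-residue modulo 53, so k² ≡ 2 (mod 53) is impossible.

No, no such integer exists.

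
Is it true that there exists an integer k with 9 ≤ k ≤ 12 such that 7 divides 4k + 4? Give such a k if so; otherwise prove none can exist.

No such integer k in that range exists.

At k = 9, 4·9 + 4 = 40 ≡ 5 (mod 7), and each step in k adds 4, giving residues 5, 2, 6, 3 for k = 9, 10, 11, 12.
Since 0 is absent from this list, 7 ∤ 4k + 4 for every k with 9 ≤ k ≤ 12.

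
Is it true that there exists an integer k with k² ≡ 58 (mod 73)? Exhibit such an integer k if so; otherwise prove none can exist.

There is no such integer.

73 is prime, so by Euler's criterion 58 is a square mod 73 iff 58^((73−1)/2) = 58^36 ≡ 1 (mod 73).
Squaring successively (mod 73): 58^2 = 3364 ≡ 6; 58^4 ≡ 6² = 36 ≡ 36; 58^8 ≡ 36² = 1296 ≡ 55; 58^16 ≡ 55² = 3025 ≡ 32; 58^32 ≡ 32² = 1024 ≡ 2.
Since 36 = 32 + 4, 58^36 ≡ 2 · 36; multiplying out mod 73: 2·36 = 72 ≡ 72. Thus 58^36 ≡ 72 ≡ −1 (mod 73).
By Euler's criterion 58 is a quadratic non-residue mod 73: no k satisfies k² ≡ 58 (mod 73).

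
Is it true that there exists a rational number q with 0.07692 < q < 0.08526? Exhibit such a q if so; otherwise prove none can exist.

q = 1/12

Scale by 12: the interval becomes (0.92304, 1.02312), which contains the integer 1.
Hence 1/12 is a rational number with 0.07692 < 1/12 < 0.08526.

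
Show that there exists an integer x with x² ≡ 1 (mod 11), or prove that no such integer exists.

Take x = 1. Then 1² = 1, and since 0 ≤ 1 < 11 this is already reduced: 1² ≡ 1 (mod 11).

x = 1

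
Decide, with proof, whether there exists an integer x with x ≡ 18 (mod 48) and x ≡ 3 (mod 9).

x = 66

The moduli are not coprime: gcd(48, 9) = 3. Compatibility requires 3 ∣ (3 − 18) = -15, which holds, so solutions exist.
List candidates x ≡ 18 (mod 48): 18, 66. Modulo 9 these are 0, 3; 66 gives 3 as required.
Check: 66 mod 48 = 18, 66 mod 9 = 3. ✓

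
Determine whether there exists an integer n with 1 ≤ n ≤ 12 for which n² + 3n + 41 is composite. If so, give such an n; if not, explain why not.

n = 10

At n = 10: 10² + 3·10 + 41 = 171 = 3·57, which is composite.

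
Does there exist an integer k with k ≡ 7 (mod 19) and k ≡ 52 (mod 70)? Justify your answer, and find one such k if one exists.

k = 1242

The moduli 19 and 70 are coprime, so by the Chinese Remainder Theorem a unique solution modulo 1330 exists.
Any solution of the first congruence is k = 7 + 19t; substituting into the second, 19t ≡ 52 − 7 ≡ 45 (mod 70).
To invert 19 modulo 70: 70 = 3·19 + 13, 19 = 1·13 + 6, 13 = 2·6 + 1, 6 = 6·1 + 0, and unwinding, 1 = 13 − 2·6 = 13 − 2·(19 − 1·13) = −2·19 + 3·13 = −2·19 + 3·(70 − 3·19) = 3·70 − 11·19. Thus 19⁻¹ ≡ -11 ≡ 59 (mod 70).
Therefore t ≡ 59·45 = 2655 ≡ 65 (mod 70).
With t = 65: k = 7 + 19·65 = 1242.
Check: 1242 mod 19 = 7, 1242 mod 70 = 52. ✓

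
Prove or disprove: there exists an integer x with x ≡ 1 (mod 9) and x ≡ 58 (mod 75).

The moduli are not coprime: gcd(9, 75) = 3. Compatibility requires 3 ∣ (58 − 1) = 57, which holds, so solutions exist.
Put x = 1 + 9t, so we need 9t ≡ 57 (mod 75), equivalently (divide by 3) 3t ≡ 19 (mod 25).
Invert 3 mod 25 by the Euclidean algorithm: 25 = 8·3 + 1, 3 = 3·1 + 0; back-substituting, 1 = 25 − 8·3. Hence 3·(-8) ≡ 1, so 3⁻¹ ≡ -8 ≡ 17 (mod 25).
Therefore t ≡ 17·19 = 323 ≡ 23 (mod 25).
Then x = 1 + 9·23 = 208.
Check: 208 mod 9 = 1, 208 mod 75 = 58. ✓

x = 208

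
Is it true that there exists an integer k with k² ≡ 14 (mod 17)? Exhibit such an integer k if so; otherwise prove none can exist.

There is no such integer.

Computing k² mod 17 for k = 0, 1, …, 8 (enough, by the symmetry k ↦ 17 − k) gives 0, 1, 4, 9, 16, 8, 2, 15, 13.
The set of squares mod 17 is therefore {0, 1, 2, 4, 8, 9, 13, 15, 16}, which does not contain 14.
Hence no integer k has k² ≡ 14 (mod 17).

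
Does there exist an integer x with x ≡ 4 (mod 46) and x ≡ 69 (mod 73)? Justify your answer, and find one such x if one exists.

x = 142

gcd(46, 73) = 1, so the Chinese Remainder Theorem guarantees exactly one residue class mod 3358 satisfying both.
Any solution of the first congruence is x = 4 + 46t; substituting into the second, 46t ≡ 69 − 4 ≡ 65 (mod 73).
To invert 46 modulo 73: 73 = 1·46 + 27, 46 = 1·27 + 19, 27 = 1·19 + 8, 19 = 2·8 + 3, 8 = 2·3 + 2, 3 = 1·2 + 1, 2 = 2·1 + 0, and unwinding, 1 = 3 − 1·2 = 3 − (8 − 2·3) = −8 + 3·3 = −8 + 3·(19 − 2·8) = 3·19 − 7·8 = 3·19 − 7·(27 − 1·19) = −7·27 + 10·19 = −7·27 + 10·(46 − 1·27) = 10·46 − 17·27 = 10·46 − 17·(73 − 1·46) = −17·73 + 27·46. Thus 46⁻¹ ≡ 27 (mod 73).
Therefore t ≡ 27·65 = 1755 ≡ 3 (mod 73).
With t = 3: x = 4 + 46·3 = 142.
Indeed 142 ≡ 4 (mod 46) and 142 ≡ 69 (mod 73).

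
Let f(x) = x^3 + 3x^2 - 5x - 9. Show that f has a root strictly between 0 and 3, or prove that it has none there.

f(0) = -9 and f(3) = 30, which have opposite signs.
As a polynomial, f is continuous on every closed interval.
By the Intermediate Value Theorem f must vanish at some point of (0, 3).

Yes, f has a root in the interval.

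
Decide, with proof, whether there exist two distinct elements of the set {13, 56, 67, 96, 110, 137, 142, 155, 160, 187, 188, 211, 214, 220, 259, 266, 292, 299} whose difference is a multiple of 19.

No such pair exists.

Reduce each element modulo 19: 13↦13, 56↦18, 67↦10, 96↦1, 110↦15, 137↦4, 142↦9, 155↦3, 160↦8, 187↦16, 188↦17, 211↦2, 214↦5, 220↦11, 259↦12, 266↦0, 292↦7, 299↦14.
These 18 residues are pairwise different, hence no difference of two elements is divisible by 19.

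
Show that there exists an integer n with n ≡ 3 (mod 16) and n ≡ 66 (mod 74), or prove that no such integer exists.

There is no such integer.

gcd(16, 74) = 2. If n ≡ 3 (mod 16) and n ≡ 66 (mod 74), then n ≡ 3 (mod 2) and n ≡ 66 (mod 2).
But 3 mod 2 = 1 while 66 mod 2 = 0, a contradiction.
Hence the system has no solution.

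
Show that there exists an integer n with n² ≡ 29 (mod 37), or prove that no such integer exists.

No such integer exists.

37 is prime, so by Euler's criterion 29 is a square mod 37 iff 29^((37−1)/2) = 29^18 ≡ 1 (mod 37).
Repeated squaring mod 37: 29^2 = 841 ≡ 27; 29^4 ≡ 27² = 729 ≡ 26; 29^8 ≡ 26² = 676 ≡ 10; 29^16 ≡ 10² = 100 ≡ 26.
Since 18 = 16 + 2, 29^18 ≡ 26 · 27; multiplying out mod 37: 26·27 = 702 ≡ 36. Thus 29^18 ≡ 36 ≡ −1 (mod 37).
The value −1 means 29 is a non-residue modulo 37, so n² ≡ 29 (mod 37) is impossible.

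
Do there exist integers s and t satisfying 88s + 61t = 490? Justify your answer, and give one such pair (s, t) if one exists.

s = 43, t = -54

88 and 61 are coprime, so 88s + 61t ranges over all of ℤ.
Dividing repeatedly: 88 = 1·61 + 27, 61 = 2·27 + 7, 27 = 3·7 + 6, 7 = 1·6 + 1, 6 = 6·1 + 0.
Working back up the chain: 1 = 7 − 1·6 = 7 − (27 − 3·7) = −27 + 4·7 = −27 + 4·(61 − 2·27) = 4·61 − 9·27 = 4·61 − 9·(88 − 1·61) = −9·88 + 13·61. So 88·(-9) + 61·13 = 1.
Times 490: 88·(-4410) + 61·6370 = 490, so (-4410, 6370) solves it.
Adding 73·61 to s and subtracting 73·88 from t gives the tidier solution (43, -54).
Indeed 88·43 + 61·(-54) = 3784 − 3294 = 490.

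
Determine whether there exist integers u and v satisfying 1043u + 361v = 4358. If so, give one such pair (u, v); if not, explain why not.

1043 and 361 are coprime, so 1043u + 361v ranges over all of ℤ.
Run the Euclidean algorithm on 1043 and 361: 1043 = 2·361 + 321, 361 = 1·321 + 40, 321 = 8·40 + 1, 40 = 40·1 + 0.
Working back up the chain: 1 = 321 − 8·40 = 321 − 8·(361 − 1·321) = −8·361 + 9·321 = −8·361 + 9·(1043 − 2·361) = 9·1043 − 26·361. So 1043·9 + 361·(-26) = 1.
Times 4358: 1043·39222 + 361·(-113308) = 4358, so (39222, -113308) solves it.
Shifting by a multiple of (361, −1043) keeps it a solution: u = 39222 − 108·361 = 234, v = -113308 + 108·1043 = -664.
Indeed 1043·234 + 361·(-664) = 244062 − 239704 = 4358.

u = 234, v = -664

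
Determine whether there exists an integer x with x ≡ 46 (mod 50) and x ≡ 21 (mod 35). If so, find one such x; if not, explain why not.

Here gcd(50, 35) = 5, and both 46 and 21 leave remainder 1 mod 5, so the system is consistent.
List candidates x ≡ 46 (mod 50): 46, 96, 146, 196. Modulo 35 these are 11, 26, 6, 21; 196 gives 21 as required.
Verify: 196 = 3·50 + 46 and 196 = 5·35 + 21. ✓

x = 196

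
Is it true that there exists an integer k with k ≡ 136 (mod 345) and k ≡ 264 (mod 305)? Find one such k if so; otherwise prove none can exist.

There is no such integer.

Reduce both congruences modulo 5, which divides 345 and 305: they say k ≡ 136 (mod 5) and k ≡ 264 (mod 5).
But 136 mod 5 = 1 while 264 mod 5 = 4, a contradiction.
Hence the system has no solution.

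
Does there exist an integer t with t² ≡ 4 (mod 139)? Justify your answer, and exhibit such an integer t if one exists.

Take t = 137. Then 137² = 18769 = 135·139 + 4, so 137² ≡ 4 (mod 139).

t = 137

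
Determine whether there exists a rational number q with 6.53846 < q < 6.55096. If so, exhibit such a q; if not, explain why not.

q = 72/11

Look for a denominator N such that an integer falls strictly between N·6.53846 and N·6.55096. N = 11 works: 11·6.53846 = 71.92306 < 72 < 72.06056 = 11·6.55096.
So q = 72/11 works: it is a ratio of integers, and dividing 11·6.53846 < 72 < 11·6.55096 through by 11 gives 6.53846 < 72/11 < 6.55096.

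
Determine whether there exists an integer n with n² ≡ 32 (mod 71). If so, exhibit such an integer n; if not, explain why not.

Take n = 48. Then 48² = 2304 = 32·71 + 32, so 48² ≡ 32 (mod 71).

n = 48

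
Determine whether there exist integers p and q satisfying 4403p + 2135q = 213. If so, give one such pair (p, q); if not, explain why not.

No, no such integers exist.

gcd(4403, 2135) = 7, so every integer of the form 4403p + 2135q is a multiple of 7.
But 213 is not a multiple of 7 (it leaves remainder 3).
Therefore 4403p + 2135q = 213 has no solution in integers.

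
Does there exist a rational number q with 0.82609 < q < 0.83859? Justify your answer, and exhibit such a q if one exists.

q = 5/6

Scale by 6: the interval becomes (4.95654, 5.03154), which contains the integer 5.
Dividing back, 0.82609 < 5/6 < 0.83859, and 5/6 is rational.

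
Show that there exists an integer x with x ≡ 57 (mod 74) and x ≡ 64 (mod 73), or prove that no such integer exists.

x = 575

gcd(74, 73) = 1, so the Chinese Remainder Theorem guarantees exactly one residue class mod 5402 satisfying both.
Write x = 57 + 74t and require 57 + 74t ≡ 64 (mod 73), i.e. 74t ≡ 7 (mod 73).
74 ≡ 1 (mod 73), so this reads 1t ≡ 7 (mod 73). So t ≡ 7 (mod 73).
With t = 7: x = 57 + 74·7 = 575.
Indeed 575 ≡ 57 (mod 74) and 575 ≡ 64 (mod 73).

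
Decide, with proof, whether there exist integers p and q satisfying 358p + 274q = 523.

No such integers exist.

Both 358 and 274 are divisible by gcd(358, 274) = 2, hence so is any combination 358p + 274q.
But 523 is not a multiple of 2 (it leaves remainder 1).
Therefore 358p + 274q = 523 has no solution in integers.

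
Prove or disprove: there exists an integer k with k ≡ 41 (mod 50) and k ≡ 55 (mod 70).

Both moduli are multiples of 10 = gcd(50, 70), so any solution would satisfy k ≡ 41 and k ≡ 55 modulo 10 simultaneously.
But 41 mod 10 = 1 while 55 mod 10 = 5, a contradiction.
Hence the system has no solution.

No, no such integer exists.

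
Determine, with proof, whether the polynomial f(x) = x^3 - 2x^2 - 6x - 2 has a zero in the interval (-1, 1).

f(-1) = 1 and f(1) = -9, which have opposite signs.
f is continuous everywhere (it is a polynomial), in particular on [-1, 1].
By the Intermediate Value Theorem, f takes the value 0 somewhere in the open interval.

Yes, f has a root in the interval.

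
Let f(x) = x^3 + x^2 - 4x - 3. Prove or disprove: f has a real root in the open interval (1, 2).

Such a root exists.

f(1) = -5 and f(2) = 1, which have opposite signs.
Since f is a polynomial it is continuous on [1, 2].
By the Intermediate Value Theorem, f takes the value 0 somewhere in the open interval.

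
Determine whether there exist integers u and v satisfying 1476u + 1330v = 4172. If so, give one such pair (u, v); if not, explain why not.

u = 147, v = -160

gcd(1476, 1330) = 2, and 2 divides 4172, so integer solutions exist.
Dividing through by 2 reduces the equation to 738u + 665v = 2086.
Dividing repeatedly: 738 = 1·665 + 73, 665 = 9·73 + 8, 73 = 9·8 + 1, 8 = 8·1 + 0.
Working back up the chain: 1 = 73 − 9·8 = 73 − 9·(665 − 9·73) = −9·665 + 82·73 = −9·665 + 82·(738 − 1·665) = 82·738 − 91·665. So 738·82 + 665·(-91) = 1.
Times 2086: 738·171052 + 665·(-189826) = 2086, so (171052, -189826) solves it.
Subtracting 257·665 from u and adding 257·738 to v gives the tidier solution (147, -160).
Check: 1476·147 + 1330·(-160) = 216972 − 212800 = 4172. ✓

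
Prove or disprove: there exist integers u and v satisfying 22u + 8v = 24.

u = 0, v = 3

Since gcd(22, 8) = 2 and 24 = 2·12, Bézout's identity guarantees a solution.
Dividing through by 2 reduces the equation to 11u + 4v = 12.
Euclidean algorithm: 11 = 2·4 + 3, 4 = 1·3 + 1, 3 = 3·1 + 0.
Back-substituting, 1 = 4 − 1·3 = 4 − (11 − 2·4) = −11 + 3·4; that is, 11·(-1) + 4·3 = 1.
Times 12: 11·(-12) + 4·36 = 12, so (-12, 36) solves it.
Adding 3·4 to u and subtracting 3·11 from v gives the tidier solution (0, 3).
Check: 22·0 + 8·3 = 0 + 24 = 24. ✓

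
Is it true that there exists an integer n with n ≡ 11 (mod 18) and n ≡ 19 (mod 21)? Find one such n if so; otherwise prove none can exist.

gcd(18, 21) = 3. If n ≡ 11 (mod 18) and n ≡ 19 (mod 21), then n ≡ 11 (mod 3) and n ≡ 19 (mod 3).
However 11 ≡ 2 and 19 ≡ 1 (mod 3), and 2 ≠ 1.
Hence the system has no solution.

No such integer exists.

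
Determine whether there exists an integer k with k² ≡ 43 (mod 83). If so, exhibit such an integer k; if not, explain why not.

No such integer exists.

83 is prime, so by Euler's criterion 43 is a square mod 83 iff 43^((83−1)/2) = 43^41 ≡ 1 (mod 83).
Repeated squaring mod 83: 43^2 = 1849 ≡ 23; 43^4 ≡ 23² = 529 ≡ 31; 43^8 ≡ 31² = 961 ≡ 48; 43^16 ≡ 48² = 2304 ≡ 63; 43^32 ≡ 63² = 3969 ≡ 68.
Since 41 = 32 + 8 + 1, 43^41 ≡ 68 · 48 · 43; multiplying out mod 83: 68·48 = 3264 ≡ 27, then 27·43 = 1161 ≡ 82. Thus 43^41 ≡ 82 ≡ −1 (mod 83).
By Euler's criterion 43 is a quadratic non-residue mod 83: no k satisfies k² ≡ 43 (mod 83).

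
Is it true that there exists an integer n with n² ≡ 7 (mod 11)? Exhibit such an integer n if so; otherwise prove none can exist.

Computing n² mod 11 for n = 0, 1, …, 5 (enough, by the symmetry n ↦ 11 − n) gives 0, 1, 4, 9, 5, 3.
So the quadratic residues mod 11 are {0, 1, 3, 4, 5, 9}, and 7 is not among them.
Hence no integer n has n² ≡ 7 (mod 11).

There is no such integer.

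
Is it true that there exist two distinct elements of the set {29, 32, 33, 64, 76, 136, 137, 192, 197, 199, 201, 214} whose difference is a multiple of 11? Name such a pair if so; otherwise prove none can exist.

Reduce each element mod 11: 29↦7, 32↦10, 33↦0, 64↦9, 76↦10, 136↦4, 137↦5, 192↦5, 197↦10, 199↦1, 201↦3, 214↦5. The residue 10 repeats (at 32 and 76), and 76 − 32 = 44 = 4·11.

Yes: 32 and 76.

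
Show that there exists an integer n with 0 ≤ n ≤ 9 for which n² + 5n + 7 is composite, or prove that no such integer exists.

n = 2

At n = 2: 2² + 5·2 + 7 = 21 = 3·7, which is composite.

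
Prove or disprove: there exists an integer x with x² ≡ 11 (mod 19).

x = 7

x = 7 works: 7² = 49, and 49 − 11 = 38 = 2·19.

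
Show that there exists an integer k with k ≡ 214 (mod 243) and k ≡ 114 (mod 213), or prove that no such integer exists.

No such integer exists.

Both moduli are multiples of 3 = gcd(243, 213), so any solution would satisfy k ≡ 214 and k ≡ 114 modulo 3 simultaneously.
But 214 mod 3 = 1 while 114 mod 3 = 0, a contradiction.
Therefore no such k exists.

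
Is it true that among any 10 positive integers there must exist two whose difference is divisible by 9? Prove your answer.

Partition the integers by their residue mod 9; there are 9 classes.
Placing 10 integers into 9 classes, some class receives at least two — say a and b.
Then a ≡ b (mod 9), i.e. 9 ∣ (a − b).

True.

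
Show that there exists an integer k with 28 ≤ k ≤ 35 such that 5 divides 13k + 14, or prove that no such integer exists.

Scanning upward from k = 28 gives 378, 391, 404, 417, none divisible by 5. Try k = 32: 13·32 + 14 = 430 = 86·5, which is divisible by 5.

k = 32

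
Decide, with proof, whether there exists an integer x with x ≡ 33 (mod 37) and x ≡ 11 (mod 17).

x = 181

gcd(37, 17) = 1, so the Chinese Remainder Theorem guarantees exactly one residue class mod 629 satisfying both.
Any solution of the first congruence is x = 33 + 37t; substituting into the second, 37t ≡ 11 − 33 ≡ 12 (mod 17).
37 ≡ 3 (mod 17), so this reads 3t ≡ 12 (mod 17). Invert 3 mod 17 by the Euclidean algorithm: 17 = 5·3 + 2, 3 = 1·2 + 1, 2 = 2·1 + 0; back-substituting, 1 = 3 − 1·2 = 3 − (17 − 5·3) = −17 + 6·3. Hence 3·6 ≡ 1, so 3⁻¹ ≡ 6 (mod 17).
Therefore t ≡ 6·12 = 72 ≡ 4 (mod 17).
With t = 4: x = 33 + 37·4 = 181.
Check: 181 mod 37 = 33, 181 mod 17 = 11. ✓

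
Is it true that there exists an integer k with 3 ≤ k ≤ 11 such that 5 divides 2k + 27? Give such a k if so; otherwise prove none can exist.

k = 4

Try k = 4: 2·4 + 27 = 35 = 7·5, which is divisible by 5.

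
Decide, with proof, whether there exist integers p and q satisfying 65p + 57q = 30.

65 and 57 are coprime, so 65p + 57q ranges over all of ℤ.
Euclidean algorithm: 65 = 1·57 + 8, 57 = 7·8 + 1, 8 = 8·1 + 0.
Working back up the chain: 1 = 57 − 7·8 = 57 − 7·(65 − 1·57) = −7·65 + 8·57. So 65·(-7) + 57·8 = 1.
Scaling by 30 gives the particular solution (p, q) = (-210, 240).
Adding 4·57 to p and subtracting 4·65 from q gives the tidier solution (18, -20).
Indeed 65·18 + 57·(-20) = 1170 − 1140 = 30.

p = 18, q = -20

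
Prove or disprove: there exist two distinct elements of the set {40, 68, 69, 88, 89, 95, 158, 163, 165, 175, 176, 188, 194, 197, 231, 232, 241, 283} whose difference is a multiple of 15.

Reduce each element mod 15: 40↦10, 68↦8, 69↦9, 88↦13, 89↦14, 95↦5, 158↦8, 163↦13, 165↦0, 175↦10, 176↦11, 188↦8, 194↦14, 197↦2, 231↦6, 232↦7, 241↦1, 283↦13. The residue 10 repeats (at 40 and 175), and 175 − 40 = 135 = 9·15.

40 and 175 are such a pair.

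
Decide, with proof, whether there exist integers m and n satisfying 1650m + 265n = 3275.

gcd(1650, 265) = 5, and 5 divides 3275, so integer solutions exist.
Dividing through by 5 reduces the equation to 330m + 53n = 655.
Run the Euclidean algorithm on 330 and 53: 330 = 6·53 + 12, 53 = 4·12 + 5, 12 = 2·5 + 2, 5 = 2·2 + 1, 2 = 2·1 + 0.
Back-substituting, 1 = 5 − 2·2 = 5 − 2·(12 − 2·5) = −2·12 + 5·5 = −2·12 + 5·(53 − 4·12) = 5·53 − 22·12 = 5·53 − 22·(330 − 6·53) = −22·330 + 137·53; that is, 330·(-22) + 53·137 = 1.
Times 655: 330·(-14410) + 53·89735 = 655, so (-14410, 89735) solves it.
Shifting by a multiple of (53, −330) keeps it a solution: m = -14410 + 272·53 = 6, n = 89735 − 272·330 = -25.
Indeed 1650·6 + 265·(-25) = 9900 − 6625 = 3275.

m = 6, n = -25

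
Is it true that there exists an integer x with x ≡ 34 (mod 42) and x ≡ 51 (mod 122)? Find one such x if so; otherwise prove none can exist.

There is no such integer.

gcd(42, 122) = 2. If x ≡ 34 (mod 42) and x ≡ 51 (mod 122), then x ≡ 34 (mod 2) and x ≡ 51 (mod 2).
However 34 ≡ 0 and 51 ≡ 1 (mod 2), and 0 ≠ 1.
Therefore no such x exists.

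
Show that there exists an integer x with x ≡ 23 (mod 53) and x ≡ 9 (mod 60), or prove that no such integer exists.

x = 129

Since 53 and 60 share no common factor, CRT says the pair of congruences has a solution (unique mod 3180).
Write x = 23 + 53t and require 23 + 53t ≡ 9 (mod 60), i.e. 53t ≡ 46 (mod 60).
Since 53·17 = 901 = 15·60 + 1, the inverse of 53 mod 60 is 17.
Therefore t ≡ 17·46 = 782 ≡ 2 (mod 60).
With t = 2: x = 23 + 53·2 = 129.
Indeed 129 ≡ 23 (mod 53) and 129 ≡ 9 (mod 60).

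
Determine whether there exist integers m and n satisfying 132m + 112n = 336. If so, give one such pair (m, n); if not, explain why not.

m = 0, n = 3

Since gcd(132, 112) = 4 and 336 = 4·84, Bézout's identity guarantees a solution.
Dividing through by 4 reduces the equation to 33m + 28n = 84.
Euclidean algorithm: 33 = 1·28 + 5, 28 = 5·5 + 3, 5 = 1·3 + 2, 3 = 1·2 + 1, 2 = 2·1 + 0.
Back-substituting, 1 = 3 − 1·2 = 3 − (5 − 1·3) = −5 + 2·3 = −5 + 2·(28 − 5·5) = 2·28 − 11·5 = 2·28 − 11·(33 − 1·28) = −11·33 + 13·28; that is, 33·(-11) + 28·13 = 1.
Times 84: 33·(-924) + 28·1092 = 84, so (-924, 1092) solves it.
Adding 33·28 to m and subtracting 33·33 from n gives the tidier solution (0, 3).
Indeed 132·0 + 112·3 = 0 + 336 = 336.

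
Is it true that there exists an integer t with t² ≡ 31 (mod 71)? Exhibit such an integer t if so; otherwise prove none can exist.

There is no such integer.

71 is prime, so by Euler's criterion 31 is a square mod 71 iff 31^((71−1)/2) = 31^35 ≡ 1 (mod 71).
Repeated squaring mod 71: 31^2 = 961 ≡ 38; 31^4 ≡ 38² = 1444 ≡ 24; 31^8 ≡ 24² = 576 ≡ 8; 31^16 ≡ 8² = 64 ≡ 64; 31^32 ≡ 64² = 4096 ≡ 49.
Since 35 = 32 + 2 + 1, 31^35 ≡ 49 · 38 · 31; multiplying out mod 71: 49·38 = 1862 ≡ 16, then 16·31 = 496 ≡ 70. Thus 31^35 ≡ 70 ≡ −1 (mod 71).
The value −1 means 31 is a non-residue modulo 71, so t² ≡ 31 (mod 71) is impossible.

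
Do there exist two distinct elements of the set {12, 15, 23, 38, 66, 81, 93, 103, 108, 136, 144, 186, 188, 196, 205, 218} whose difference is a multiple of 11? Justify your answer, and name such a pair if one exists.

Reduce each element mod 11: 12↦1, 15↦4, 23↦1, 38↦5, 66↦0, 81↦4, 93↦5, 103↦4, 108↦9, 136↦4, 144↦1, 186↦10, 188↦1, 196↦9, 205↦7, 218↦9. The residue 1 repeats (at 12 and 23), and 23 − 12 = 11 = 1·11.

Yes: 12 and 23.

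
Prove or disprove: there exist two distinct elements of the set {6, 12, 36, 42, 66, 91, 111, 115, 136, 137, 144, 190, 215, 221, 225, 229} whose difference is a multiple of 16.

There is no such pair.

Reduce each element modulo 16: 6↦6, 12↦12, 36↦4, 42↦10, 66↦2, 91↦11, 111↦15, 115↦3, 136↦8, 137↦9, 144↦0, 190↦14, 215↦7, 221↦13, 225↦1, 229↦5.
No residue repeats among the 16 elements, so no pair has difference ≡ 0 (mod 16).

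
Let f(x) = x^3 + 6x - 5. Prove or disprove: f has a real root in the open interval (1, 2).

No such root exists.

Evaluate at the endpoints: f(1) = 2, f(2) = 15 — same sign (positive).
f'(x) = 3x^2 + 6 has discriminant 0² − 4·3·6 = -72 < 0, so f' has no real roots and is positive for every real x.
So f is strictly increasing; between 1 and 2 its values lie between f(1) = 2 and f(2) = 15, all positive. Therefore f has no root in (1, 2).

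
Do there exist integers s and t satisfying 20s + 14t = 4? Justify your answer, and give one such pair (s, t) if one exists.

gcd(20, 14) = 2, and 2 divides 4, so integer solutions exist.
Dividing through by 2 reduces the equation to 10s + 7t = 2.
Run the Euclidean algorithm on 10 and 7: 10 = 1·7 + 3, 7 = 2·3 + 1, 3 = 3·1 + 0.
Unwinding: 1 = 7 − 2·3 = 7 − 2·(10 − 1·7) = −2·10 + 3·7, i.e. 10·(-2) + 7·3 = 1.
Times 2: 10·(-4) + 7·6 = 2, so (-4, 6) solves it.
Adding 1·7 to s and subtracting 1·10 from t gives the tidier solution (3, -4).
Indeed 20·3 + 14·(-4) = 60 − 56 = 4.

s = 3, t = -4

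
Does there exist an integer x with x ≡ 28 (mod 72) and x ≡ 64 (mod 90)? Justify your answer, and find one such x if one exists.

x = 244

The moduli are not coprime: gcd(72, 90) = 18. Compatibility requires 18 ∣ (64 − 28) = 36, which holds, so solutions exist.
List candidates x ≡ 28 (mod 72): 28, 100, 172, 244. Modulo 90 these are 28, 10, 82, 64; 244 gives 64 as required.
Verify: 244 = 3·72 + 28 and 244 = 2·90 + 64. ✓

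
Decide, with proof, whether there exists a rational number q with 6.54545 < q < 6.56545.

q = 59/9

Look for a denominator N such that an integer falls strictly between N·6.54545 and N·6.56545. N = 9 works: 9·6.54545 = 58.90905 < 59 < 59.08905 = 9·6.56545.
Dividing back, 6.54545 < 59/9 < 6.56545, and 59/9 is rational.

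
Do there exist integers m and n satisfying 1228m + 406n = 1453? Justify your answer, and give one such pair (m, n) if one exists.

No such integers exist.

Both 1228 and 406 are divisible by gcd(1228, 406) = 2, hence so is any combination 1228m + 406n.
However 1453 leaves remainder 1 on division by 2.
Hence no integers m, n satisfy the equation.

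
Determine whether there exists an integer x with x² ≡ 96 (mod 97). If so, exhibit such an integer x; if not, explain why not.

x = 22

x = 22 works: 22² = 484, and 484 − 96 = 388 = 4·97.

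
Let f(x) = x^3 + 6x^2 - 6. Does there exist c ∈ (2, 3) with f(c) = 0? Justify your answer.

f(2) = 26 and f(3) = 75, both positive, so a sign-change argument is unavailable; we show f keeps this sign on the whole interval.
Shift to the endpoint 2: with x = 2 + u (0 < u < 1), one computes f(2 + u) = u^3 + 12u^2 + 36u + 26.
All 4 nonzero coefficients of this polynomial in u are positive; hence for u > 0 the value is a sum of positive terms (the constant 26 among them).
So f is strictly positive on (2, 3); no root exists in the interval.

f has no root in that interval.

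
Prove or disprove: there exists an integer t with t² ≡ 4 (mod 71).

t = 2

Take t = 2. Then 2² = 4, and since 0 ≤ 4 < 71 this is already reduced: 2² ≡ 4 (mod 71).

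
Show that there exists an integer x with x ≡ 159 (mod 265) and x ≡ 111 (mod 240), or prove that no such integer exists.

gcd(265, 240) = 5. If x ≡ 159 (mod 265) and x ≡ 111 (mod 240), then x ≡ 159 (mod 5) and x ≡ 111 (mod 5).
However 159 ≡ 4 and 111 ≡ 1 (mod 5), and 4 ≠ 1.
Therefore no such x exists.

No, no such integer exists.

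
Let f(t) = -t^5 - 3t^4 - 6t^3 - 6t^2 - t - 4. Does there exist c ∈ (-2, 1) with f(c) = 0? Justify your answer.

Yes, f has a root in the interval.

f(-2) = 6 and f(1) = -21, which have opposite signs.
As a polynomial, f is continuous on every closed interval.
The Intermediate Value Theorem then guarantees some c ∈ (-2, 1) with f(c) = 0.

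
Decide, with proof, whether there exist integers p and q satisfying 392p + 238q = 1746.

No, no such integers exist.

Any value of 392p + 238q is a multiple of gcd(392, 238) = 14.
But 1746 = 14·124 + 10, so 14 ∤ 1746.
So the equation is unsolvable over ℤ.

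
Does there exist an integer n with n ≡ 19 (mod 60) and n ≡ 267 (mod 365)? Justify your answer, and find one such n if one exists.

Both moduli are multiples of 5 = gcd(60, 365), so any solution would satisfy n ≡ 19 and n ≡ 267 modulo 5 simultaneously.
But 19 mod 5 = 4 while 267 mod 5 = 2, a contradiction.
So no integer satisfies both congruences.

No, no such integer exists.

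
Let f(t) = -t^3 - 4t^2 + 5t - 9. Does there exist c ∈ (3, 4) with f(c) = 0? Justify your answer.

No such root exists.

The endpoint values f(3) = -57 and f(4) = -117 are both negative. Claim: f(t) < 0 for every t in (3, 4).
Substitute t = 3 + u, where 0 < u < 1 on the interval. Expanding, f(3 + u) = -u^3 - 13u^2 - 46u - 57.
All 4 nonzero coefficients of this polynomial in u are negative; hence for u > 0 the value is a sum of negative terms (the constant -57 among them).
Therefore f(t) < 0 throughout (3, 4), and f has no zero there.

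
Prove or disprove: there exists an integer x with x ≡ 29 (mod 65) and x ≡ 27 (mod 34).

x = 809

Since 65 and 34 share no common factor, CRT says the pair of congruences has a solution (unique mod 2210).
Write x = 29 + 65t and require 29 + 65t ≡ 27 (mod 34), i.e. 65t ≡ 32 (mod 34).
65 ≡ 31 (mod 34), so this reads 31t ≡ 32 (mod 34). Since 31·11 = 341 = 10·34 + 1, the inverse of 31 mod 34 is 11.
Therefore t ≡ 11·32 = 352 ≡ 12 (mod 34).
With t = 12: x = 29 + 65·12 = 809.
Verify: 809 = 12·65 + 29 and 809 = 23·34 + 27. ✓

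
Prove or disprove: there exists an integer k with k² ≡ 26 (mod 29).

Apply Euler's criterion with the prime 29: 26 is a quadratic residue iff 26^14 ≡ 1 (mod 29), and a non-residue iff it is ≡ −1.
Squaring successively (mod 29): 26^2 = 676 ≡ 9; 26^4 ≡ 9² = 81 ≡ 23; 26^8 ≡ 23² = 529 ≡ 7.
Since 14 = 8 + 4 + 2, 26^14 ≡ 7 · 23 · 9; multiplying out mod 29: 7·23 = 161 ≡ 16, then 16·9 = 144 ≡ 28. Thus 26^14 ≡ 28 ≡ −1 (mod 29).
The value −1 means 26 is a non-residue modulo 29, so k² ≡ 26 (mod 29) is impossible.

There is no such integer.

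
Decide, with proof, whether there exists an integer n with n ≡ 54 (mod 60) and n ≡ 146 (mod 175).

Reduce both congruences modulo 5, which divides 60 and 175: they say n ≡ 54 (mod 5) and n ≡ 146 (mod 5).
But 54 mod 5 = 4 while 146 mod 5 = 1, a contradiction.
Therefore no such n exists.

There is no such integer.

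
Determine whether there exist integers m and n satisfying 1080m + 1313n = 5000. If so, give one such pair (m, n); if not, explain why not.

m = 1269, n = -1040

Since gcd(1080, 1313) = 1, every integer is an integer combination of 1080 and 1313.
Run the Euclidean algorithm on 1313 and 1080: 1313 = 1·1080 + 233, 1080 = 4·233 + 148, 233 = 1·148 + 85, 148 = 1·85 + 63, 85 = 1·63 + 22, 63 = 2·22 + 19, 22 = 1·19 + 3, 19 = 6·3 + 1, 3 = 3·1 + 0.
Unwinding: 1 = 19 − 6·3 = 19 − 6·(22 − 1·19) = −6·22 + 7·19 = −6·22 + 7·(63 − 2·22) = 7·63 − 20·22 = 7·63 − 20·(85 − 1·63) = −20·85 + 27·63 = −20·85 + 27·(148 − 1·85) = 27·148 − 47·85 = 27·148 − 47·(233 − 1·148) = −47·233 + 74·148 = −47·233 + 74·(1080 − 4·233) = 74·1080 − 343·233 = 74·1080 − 343·(1313 − 1·1080) = −343·1313 + 417·1080, i.e. 1080·417 + 1313·(-343) = 1.
Multiplying through by 5000: m = 417·5000 = 2085000, n = (-343)·5000 = -1715000 is a solution.
The general solution is m = 2085000 + 1313k, n = -1715000 − 1080k; taking k = -1587 gives the smaller pair m = 1269, n = -1040.
Check: 1080·1269 + 1313·(-1040) = 1370520 − 1365520 = 5000. ✓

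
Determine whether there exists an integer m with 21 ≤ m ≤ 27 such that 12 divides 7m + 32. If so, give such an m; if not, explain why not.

There is no such integer m in that range.

At m = 21, 7·21 + 32 = 179 ≡ 11 (mod 12), and each step in m adds 7, giving residues 11, 6, 1, 8, 3, 10, 5 for m = 21, 22, …, 27.
The residue 0 does not occur, so no m in [21, 27] makes 7m + 32 a multiple of 12.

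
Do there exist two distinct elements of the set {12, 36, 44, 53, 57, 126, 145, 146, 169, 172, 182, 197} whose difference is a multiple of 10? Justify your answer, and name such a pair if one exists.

The pair (12, 172) works.

Both 12 and 172 leave remainder 2 on division by 10; their difference 160 = 16·10 is a multiple of 10.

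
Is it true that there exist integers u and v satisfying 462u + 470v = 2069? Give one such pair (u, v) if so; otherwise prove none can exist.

Any value of 462u + 470v is a multiple of gcd(462, 470) = 2.
But 2069 is not a multiple of 2 (it leaves remainder 1).
So the equation is unsolvable over ℤ.

No such integers exist.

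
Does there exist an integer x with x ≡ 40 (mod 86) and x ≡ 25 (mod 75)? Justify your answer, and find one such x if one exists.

The moduli 86 and 75 are coprime, so by the Chinese Remainder Theorem a unique solution modulo 6450 exists.
Write x = 40 + 86t and require 40 + 86t ≡ 25 (mod 75), i.e. 86t ≡ 60 (mod 75).
86 ≡ 11 (mod 75), so this reads 11t ≡ 60 (mod 75). Since 11·41 = 451 = 6·75 + 1, the inverse of 11 mod 75 is 41.
Multiplying by 41: t ≡ 41·60 = 2460 ≡ 60 (mod 75).
With t = 60: x = 40 + 86·60 = 5200.
Indeed 5200 ≡ 40 (mod 86) and 5200 ≡ 25 (mod 75).

x = 5200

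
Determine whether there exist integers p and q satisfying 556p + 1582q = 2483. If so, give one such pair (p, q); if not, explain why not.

There are no such integers.

Any value of 556p + 1582q is a multiple of gcd(556, 1582) = 2.
However 2483 leaves remainder 1 on division by 2.
So the equation is unsolvable over ℤ.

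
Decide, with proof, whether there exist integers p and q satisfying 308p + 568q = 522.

Any value of 308p + 568q is a multiple of gcd(308, 568) = 4.
But 522 is not a multiple of 4 (it leaves remainder 2).
So the equation is unsolvable over ℤ.

No, no such integers exist.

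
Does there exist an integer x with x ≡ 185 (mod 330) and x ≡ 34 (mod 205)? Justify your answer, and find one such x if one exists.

No, no such integer exists.

Both moduli are multiples of 5 = gcd(330, 205), so any solution would satisfy x ≡ 185 and x ≡ 34 modulo 5 simultaneously.
But 185 mod 5 = 0 while 34 mod 5 = 4, a contradiction.
So no integer satisfies both congruences.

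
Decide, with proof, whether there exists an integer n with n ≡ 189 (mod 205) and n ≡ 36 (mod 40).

No such integer exists.

Reduce both congruences modulo 5, which divides 205 and 40: they say n ≡ 189 (mod 5) and n ≡ 36 (mod 5).
But 189 mod 5 = 4 while 36 mod 5 = 1, a contradiction.
Therefore no such n exists.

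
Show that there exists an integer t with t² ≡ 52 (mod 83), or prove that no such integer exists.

83 is prime, so by Euler's criterion 52 is a square mod 83 iff 52^((83−1)/2) = 52^41 ≡ 1 (mod 83).
Squaring successively (mod 83): 52^2 = 2704 ≡ 48; 52^4 ≡ 48² = 2304 ≡ 63; 52^8 ≡ 63² = 3969 ≡ 68; 52^16 ≡ 68² = 4624 ≡ 59; 52^32 ≡ 59² = 3481 ≡ 78.
Since 41 = 32 + 8 + 1, 52^41 ≡ 78 · 68 · 52; multiplying out mod 83: 78·68 = 5304 ≡ 75, then 75·52 = 3900 ≡ 82. Thus 52^41 ≡ 82 ≡ −1 (mod 83).
The value −1 means 52 is a non-residue modulo 83, so t² ≡ 52 (mod 83) is impossible.

No such integer exists.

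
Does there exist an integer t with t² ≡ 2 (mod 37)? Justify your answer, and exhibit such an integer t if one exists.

37 is prime, so by Euler's criterion 2 is a square mod 37 iff 2^((37−1)/2) = 2^18 ≡ 1 (mod 37).
Repeated squaring mod 37: 2^2 = 4 ≡ 4; 2^4 ≡ 4² = 16 ≡ 16; 2^8 ≡ 16² = 256 ≡ 34; 2^16 ≡ 34² = 1156 ≡ 9.
Since 18 = 16 + 2, 2^18 ≡ 9 · 4; multiplying out mod 37: 9·4 = 36 ≡ 36. Thus 2^18 ≡ 36 ≡ −1 (mod 37).
By Euler's criterion 2 is a quadratic non-residue mod 37: no t satisfies t² ≡ 2 (mod 37).

No, no such integer exists.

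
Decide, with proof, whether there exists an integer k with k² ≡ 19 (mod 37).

Apply Euler's criterion with the prime 37: 19 is a quadratic residue iff 19^18 ≡ 1 (mod 37), and a non-residue iff it is ≡ −1.
Repeated squaring mod 37: 19^2 = 361 ≡ 28; 19^4 ≡ 28² = 784 ≡ 7; 19^8 ≡ 7² = 49 ≡ 12; 19^16 ≡ 12² = 144 ≡ 33.
Since 18 = 16 + 2, 19^18 ≡ 33 · 28; multiplying out mod 37: 33·28 = 924 ≡ 36. Thus 19^18 ≡ 36 ≡ −1 (mod 37).
The value −1 means 19 is a non-residue modulo 37, so k² ≡ 19 (mod 37) is impossible.

No such integer exists.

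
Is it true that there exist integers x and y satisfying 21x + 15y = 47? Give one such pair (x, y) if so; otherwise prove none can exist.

There are no such integers.

Both 21 and 15 are divisible by gcd(21, 15) = 3, hence so is any combination 21x + 15y.
However 47 leaves remainder 2 on division by 3.
So the equation is unsolvable over ℤ.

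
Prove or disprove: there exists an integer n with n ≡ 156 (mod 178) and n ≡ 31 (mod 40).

There is no such integer.

Both moduli are multiples of 2 = gcd(178, 40), so any solution would satisfy n ≡ 156 and n ≡ 31 modulo 2 simultaneously.
However 156 ≡ 0 and 31 ≡ 1 (mod 2), and 0 ≠ 1.
Hence the system has no solution.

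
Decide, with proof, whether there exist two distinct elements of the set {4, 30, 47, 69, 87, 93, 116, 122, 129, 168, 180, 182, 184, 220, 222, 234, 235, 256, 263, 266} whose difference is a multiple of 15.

4 and 184 are such a pair.

4 mod 15 = 4 and 184 mod 15 = 4, so 184 − 4 = 180 = 12·15.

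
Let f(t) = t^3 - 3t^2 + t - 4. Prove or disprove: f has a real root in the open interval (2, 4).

Such a root exists.

f(2) = -6 and f(4) = 16, which have opposite signs.
As a polynomial, f is continuous on every closed interval.
By the Intermediate Value Theorem f must vanish at some point of (2, 4).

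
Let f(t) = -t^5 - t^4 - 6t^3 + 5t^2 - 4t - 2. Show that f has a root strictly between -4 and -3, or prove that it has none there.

f(-4) = 1246 and f(-3) = 379, both positive, so a sign-change argument is unavailable; we show f keeps this sign on the whole interval.
Substitute t = -3 − u, where 0 < u < 1 on the interval. Expanding, f(-3 − u) = u^5 + 14u^4 + 84u^3 + 275u^2 + 493u + 379.
The nonzero coefficients here are all positive, so for u > 0 every term is positive (or zero), and the constant term 379 is strictly positive.
So f is strictly positive on (-4, -3); no root exists in the interval.

No.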